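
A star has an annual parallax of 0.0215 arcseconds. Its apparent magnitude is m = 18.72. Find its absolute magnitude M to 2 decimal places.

M ≈ 15.38

d = 1/p = 1/0.0215″ = 46.51 pc
5 log₁₀(d/10 pc) = 5 log₁₀(46.51) − 5 = 3.338
M = m − 5 log₁₀(d/10) = 18.72 − 3.338 = 15.382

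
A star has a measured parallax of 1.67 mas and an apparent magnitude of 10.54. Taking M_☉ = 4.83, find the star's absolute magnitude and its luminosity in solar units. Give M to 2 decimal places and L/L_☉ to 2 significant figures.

M ≈ 1.65; L/L_☉ ≈ 19

d = 1/p = 1000/1.67 mas = 598.8 pc
M = m − 5 log₁₀ d + 5 = 10.54 − 5·2.7773 + 5 = 1.654
M − M_☉ = 1.654 − 4.83 = -3.176
L/L_☉ = 10^(−0.4 × -3.176) = 18.65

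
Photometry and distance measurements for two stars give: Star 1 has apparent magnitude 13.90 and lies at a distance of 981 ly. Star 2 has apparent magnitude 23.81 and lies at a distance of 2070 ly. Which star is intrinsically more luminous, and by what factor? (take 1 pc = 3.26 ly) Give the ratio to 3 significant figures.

Star 1 is more luminous, by a factor of 2070.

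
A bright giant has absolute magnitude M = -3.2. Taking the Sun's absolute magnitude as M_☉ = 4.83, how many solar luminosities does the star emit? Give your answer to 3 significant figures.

L/L_☉ ≈ 1630

M − M_☉ = -3.2 − 4.83 = -8.030
L/L_☉ = 10^(−0.4 (M − M_☉)) = 10^3.212 = 1629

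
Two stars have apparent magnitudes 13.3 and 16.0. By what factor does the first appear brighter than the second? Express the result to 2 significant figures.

12

Magnitude difference = -2.7
Flux ratio = 10^(−0.4 Δm) = 10^(−0.4 × -2.7) = 10^1.080 = 12.02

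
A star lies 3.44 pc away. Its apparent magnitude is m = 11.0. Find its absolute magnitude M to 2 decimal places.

5 log₁₀(d/10 pc) = 5 log₁₀(3.440) − 5 = -2.317
M = m − 5 log₁₀(d/10) = 11.0 + 2.317 = 13.317

M ≈ 13.32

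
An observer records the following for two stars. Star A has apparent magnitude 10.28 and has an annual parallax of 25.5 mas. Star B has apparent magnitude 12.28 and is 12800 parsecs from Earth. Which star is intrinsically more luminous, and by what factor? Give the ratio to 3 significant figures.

Star A: p = 25.5 mas = 0.0255″ → d = 1/p = 39.22 pc
Star A: M = m − 5 log₁₀ d + 5 = 10.28 − 5·1.5935 + 5 = 7.313
Star B: M = m − 5 log₁₀ d + 5 = 12.28 − 5·4.1072 + 5 = -3.256
ΔM = M_A − M_B = 7.313 − (-3.256) = 10.569; smaller M is more luminous → Star B.
L ratio = 10^(0.4 |ΔM|) = 10^4.228 = 16880

Star B is more luminous, by a factor of 16900.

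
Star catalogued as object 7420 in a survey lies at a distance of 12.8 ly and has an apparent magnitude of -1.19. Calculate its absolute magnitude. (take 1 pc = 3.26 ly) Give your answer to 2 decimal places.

d = 12.8 ly / 3.26 = 3.926 pc
5 log₁₀(d/10 pc) = 5 log₁₀(3.926) − 5 = -2.030
M = m − 5 log₁₀(d/10) = -1.19 + 2.030 = 0.840

M ≈ 0.84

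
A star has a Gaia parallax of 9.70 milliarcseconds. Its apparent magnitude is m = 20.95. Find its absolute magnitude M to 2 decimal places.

p = 9.70 mas = 9.70×10^-3″ → d = 1/p = 103.1 pc
5 log₁₀(d/10 pc) = 5 log₁₀(103.1) − 5 = 5.066
M = m − 5 log₁₀(d/10) = 20.95 − 5.066 = 15.884

M ≈ 15.88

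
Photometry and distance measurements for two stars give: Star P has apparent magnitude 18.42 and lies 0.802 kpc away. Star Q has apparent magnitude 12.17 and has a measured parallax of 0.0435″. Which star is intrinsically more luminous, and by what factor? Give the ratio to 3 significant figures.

Star P is more luminous, by a factor of 3.85.

Star P: d = 0.802 kpc = 802.0 pc
Star P: M = m − 5 log₁₀ d + 5 = 18.42 − 5·2.9042 + 5 = 8.899
Star Q: d = 1/p = 1/0.0435″ = 22.99 pc
Star Q: M = m − 5 log₁₀ d + 5 = 12.17 − 5·1.3615 + 5 = 10.362
ΔM = M_P − M_Q = 8.899 − (10.362) = -1.463; smaller M is more luminous → Star P.
L ratio = 10^(0.4 |ΔM|) = 10^0.585 = 3.849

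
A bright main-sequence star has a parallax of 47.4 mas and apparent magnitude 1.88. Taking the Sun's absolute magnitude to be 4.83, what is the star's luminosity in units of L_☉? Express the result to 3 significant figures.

d = 1/p = 1000/47.4 mas = 21.10 pc
M = m − 5 log₁₀ d + 5 = 1.88 − 5·1.3242 + 5 = 0.259
M − M_☉ = 0.259 − 4.83 = -4.571
L/L_☉ = 10^(−0.4 × -4.571) = 67.37

L/L_☉ ≈ 67.4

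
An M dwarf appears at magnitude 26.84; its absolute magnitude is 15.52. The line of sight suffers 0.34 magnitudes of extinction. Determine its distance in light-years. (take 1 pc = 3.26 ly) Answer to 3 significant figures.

m − M = 5 log₁₀(d/10 pc) + A  ⇒  26.84 − (15.52) − 0.34 = 5 log₁₀(d/10)
10.980 = 5 log₁₀(d/10)
log₁₀ d = (m − M − A)/5 + 1 = 3.1960
d = 10^3.1960 = 1570 pc
= 5119 ly

d ≈ 5120 ly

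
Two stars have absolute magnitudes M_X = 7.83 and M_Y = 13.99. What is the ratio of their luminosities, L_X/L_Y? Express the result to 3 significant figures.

ΔM = M_X − M_Y = -6.16
L_X/L_Y = 10^(−0.4 ΔM) = 10^2.464 = 291.1

L_X/L_Y ≈ 291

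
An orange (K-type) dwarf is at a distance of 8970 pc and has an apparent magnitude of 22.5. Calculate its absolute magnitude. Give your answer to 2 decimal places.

5 log₁₀(d/10 pc) = 5 log₁₀(8970) − 5 = 14.764
M = m − 5 log₁₀(d/10) = 22.5 − 14.764 = 7.736

M ≈ 7.74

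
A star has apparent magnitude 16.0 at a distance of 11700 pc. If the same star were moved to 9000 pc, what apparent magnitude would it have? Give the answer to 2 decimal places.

Flux ∝ 1/d², so Δm = 5 log₁₀(d₂/d₁) = 5 log₁₀(9000/11700) = -0.570
m₂ = m₁ + Δm = 16.0 + (-0.570) = 15.430

m ≈ 15.43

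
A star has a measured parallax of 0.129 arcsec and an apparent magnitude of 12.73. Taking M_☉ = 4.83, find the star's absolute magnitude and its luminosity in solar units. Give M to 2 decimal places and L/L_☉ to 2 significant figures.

M ≈ 13.28; L/L_☉ ≈ 4.2×10^-4

d = 1/p = 1/0.129″ = 7.752 pc
M = m − 5 log₁₀ d + 5 = 12.73 − 5·0.8894 + 5 = 13.283
M − M_☉ = 13.283 − 4.83 = 8.453
L/L_☉ = 10^(−0.4 × 8.453) = 4.157×10^-4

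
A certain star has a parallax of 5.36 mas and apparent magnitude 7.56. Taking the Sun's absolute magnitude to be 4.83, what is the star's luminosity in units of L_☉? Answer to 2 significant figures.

d = 1/p = 1000/5.36 mas = 186.6 pc
M = m − 5 log₁₀ d + 5 = 7.56 − 5·2.2708 + 5 = 1.206
M − M_☉ = 1.206 − 4.83 = -3.624
L/L_☉ = 10^(−0.4 × -3.624) = 28.16

L/L_☉ ≈ 28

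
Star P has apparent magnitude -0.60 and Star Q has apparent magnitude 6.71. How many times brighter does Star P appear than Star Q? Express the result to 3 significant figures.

Δm = -0.60 − (6.71) = -7.31
Flux ratio = 10^(−0.4 Δm) = 10^(−0.4 × -7.31) = 10^2.924 = 839.5

839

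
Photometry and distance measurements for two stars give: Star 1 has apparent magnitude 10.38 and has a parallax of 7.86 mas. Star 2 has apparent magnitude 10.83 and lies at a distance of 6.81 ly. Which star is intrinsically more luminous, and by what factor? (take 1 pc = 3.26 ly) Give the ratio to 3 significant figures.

Star 1 is more luminous, by a factor of 5610.

Star 1: p = 7.86 mas = 7.86×10^-3″ → d = 1/p = 127.2 pc
Star 1: M = m − 5 log₁₀ d + 5 = 10.38 − 5·2.1046 + 5 = 4.857
Star 2: d = 6.81 ly / 3.26 = 2.089 pc
Star 2: M = m − 5 log₁₀ d + 5 = 10.83 − 5·0.3199 + 5 = 14.230
ΔM = M_1 − M_2 = 4.857 − (14.230) = -9.373; smaller M is more luminous → Star 1.
L ratio = 10^(0.4 |ΔM|) = 10^3.749 = 5614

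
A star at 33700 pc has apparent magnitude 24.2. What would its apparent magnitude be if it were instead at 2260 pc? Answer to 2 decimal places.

Flux ∝ 1/d², so Δm = 5 log₁₀(d₂/d₁) = 5 log₁₀(2260/33700) = -5.868
m₂ = m₁ + Δm = 24.2 + (-5.868) = 18.332

m ≈ 18.33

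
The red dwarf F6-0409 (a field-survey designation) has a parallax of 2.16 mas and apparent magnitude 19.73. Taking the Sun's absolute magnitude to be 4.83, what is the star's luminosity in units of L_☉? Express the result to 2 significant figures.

d = 1/p = 1000/2.16 mas = 463.0 pc
M = m − 5 log₁₀ d + 5 = 19.73 − 5·2.6655 + 5 = 11.402
M − M_☉ = 11.402 − 4.83 = 6.572
L/L_☉ = 10^(−0.4 × 6.572) = 2.350×10^-3

L/L_☉ ≈ 2.4×10^-3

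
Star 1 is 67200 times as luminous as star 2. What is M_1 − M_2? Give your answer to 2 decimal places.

M_1 − M_2 ≈ -12.07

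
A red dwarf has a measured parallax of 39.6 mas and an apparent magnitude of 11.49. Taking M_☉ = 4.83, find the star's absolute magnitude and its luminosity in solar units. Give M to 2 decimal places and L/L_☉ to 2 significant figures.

M ≈ 9.48; L/L_☉ ≈ 0.014

d = 1/p = 1000/39.6 mas = 25.25 pc
M = m − 5 log₁₀ d + 5 = 11.49 − 5·1.4023 + 5 = 9.478
M − M_☉ = 9.478 − 4.83 = 4.648
L/L_☉ = 10^(−0.4 × 4.648) = 0.01382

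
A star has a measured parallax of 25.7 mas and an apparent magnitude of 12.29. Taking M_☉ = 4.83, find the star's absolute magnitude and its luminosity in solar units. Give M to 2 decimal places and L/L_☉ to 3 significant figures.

d = 1/p = 1000/25.7 mas = 38.91 pc
M = m − 5 log₁₀ d + 5 = 12.29 − 5·1.5901 + 5 = 9.340
M − M_☉ = 9.340 − 4.83 = 4.510
L/L_☉ = 10^(−0.4 × 4.510) = 0.01571

M ≈ 9.34; L/L_☉ ≈ 0.0157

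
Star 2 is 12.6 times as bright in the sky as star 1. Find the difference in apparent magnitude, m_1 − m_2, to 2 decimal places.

m_1 − m_2 ≈ 2.75

Pogson: Δm = −2.5 log₁₀(ratio) = −2.5 log₁₀(12.6) = −2.5 × 1.1004 = -2.751
Star 2 is brighter so has the smaller magnitude: m_1 − m_2 is positive.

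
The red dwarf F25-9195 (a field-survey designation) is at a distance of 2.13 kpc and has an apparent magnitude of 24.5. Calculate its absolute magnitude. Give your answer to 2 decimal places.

d = 2.13 kpc = 2130 pc
5 log₁₀(d/10 pc) = 5 log₁₀(2130) − 5 = 11.642
M = m − 5 log₁₀(d/10) = 24.5 − 11.642 = 12.858

M ≈ 12.86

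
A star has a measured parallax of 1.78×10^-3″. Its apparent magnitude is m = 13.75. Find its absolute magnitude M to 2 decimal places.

M ≈ 5.00

d = 1/p = 1/1.78×10^-3″ = 561.8 pc
5 log₁₀(d/10 pc) = 5 log₁₀(561.8) − 5 = 8.748
M = m − 5 log₁₀(d/10) = 13.75 − 8.748 = 5.002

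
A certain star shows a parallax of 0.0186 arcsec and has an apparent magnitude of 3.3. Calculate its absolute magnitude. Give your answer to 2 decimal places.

d = 1/p = 1/0.0186″ = 53.76 pc
5 log₁₀(d/10 pc) = 5 log₁₀(53.76) − 5 = 3.652
M = m − 5 log₁₀(d/10) = 3.3 − 3.652 = -0.352

M ≈ -0.35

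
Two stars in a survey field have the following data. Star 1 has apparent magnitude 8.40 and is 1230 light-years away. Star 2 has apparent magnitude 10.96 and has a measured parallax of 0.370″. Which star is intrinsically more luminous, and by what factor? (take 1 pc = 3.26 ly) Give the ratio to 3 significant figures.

Star 1: d = 1230 ly / 3.26 = 377.3 pc
Star 1: M = m − 5 log₁₀ d + 5 = 8.40 − 5·2.5767 + 5 = 0.517
Star 2: d = 1/p = 1/0.370″ = 2.703 pc
Star 2: M = m − 5 log₁₀ d + 5 = 10.96 − 5·0.4318 + 5 = 13.801
ΔM = M_1 − M_2 = 0.517 − (13.801) = -13.284; smaller M is more luminous → Star 1.
L ratio = 10^(0.4 |ΔM|) = 10^5.314 = 206000

Star 1 is more luminous, by a factor of 206000.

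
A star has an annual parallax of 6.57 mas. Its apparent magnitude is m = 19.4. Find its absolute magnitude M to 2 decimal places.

M ≈ 13.49

p = 6.57 mas = 6.57×10^-3″ → d = 1/p = 152.2 pc
5 log₁₀(d/10 pc) = 5 log₁₀(152.2) − 5 = 5.912
M = m − 5 log₁₀(d/10) = 19.4 − 5.912 = 13.488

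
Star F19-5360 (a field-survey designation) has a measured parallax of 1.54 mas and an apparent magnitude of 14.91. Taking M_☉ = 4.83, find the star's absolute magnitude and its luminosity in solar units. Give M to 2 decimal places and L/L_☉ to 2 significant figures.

M ≈ 5.85; L/L_☉ ≈ 0.39

d = 1/p = 1000/1.54 mas = 649.4 pc
M = m − 5 log₁₀ d + 5 = 14.91 − 5·2.8125 + 5 = 5.848
M − M_☉ = 5.848 − 4.83 = 1.018
L/L_☉ = 10^(−0.4 × 1.018) = 0.3917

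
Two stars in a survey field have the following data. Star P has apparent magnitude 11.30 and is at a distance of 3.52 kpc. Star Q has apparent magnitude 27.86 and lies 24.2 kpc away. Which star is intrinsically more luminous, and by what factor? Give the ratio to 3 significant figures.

Star P: d = 3.52 kpc = 3520 pc
Star P: M = m − 5 log₁₀ d + 5 = 11.30 − 5·3.5465 + 5 = -1.433
Star Q: d = 24.2 kpc = 24200 pc
Star Q: M = m − 5 log₁₀ d + 5 = 27.86 − 5·4.3838 + 5 = 10.941
ΔM = M_P − M_Q = -1.433 − (10.941) = -12.374; smaller M is more luminous → Star P.
L ratio = 10^(0.4 |ΔM|) = 10^4.949 = 89010

Star P is more luminous, by a factor of 89000.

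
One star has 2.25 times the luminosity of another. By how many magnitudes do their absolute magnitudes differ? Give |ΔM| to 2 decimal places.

|ΔM| ≈ 0.88

Pogson: ΔM = −2.5 log₁₀(ratio) = −2.5 log₁₀(2.25) = −2.5 × 0.3522 = -0.880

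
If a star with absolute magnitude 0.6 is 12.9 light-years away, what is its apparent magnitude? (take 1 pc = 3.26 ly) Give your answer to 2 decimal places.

m ≈ -1.41

d = 12.9 ly / 3.26 = 3.957 pc
m = M + 5 log₁₀ d − 5 = 0.6 + 5·0.5974 − 5 = -1.413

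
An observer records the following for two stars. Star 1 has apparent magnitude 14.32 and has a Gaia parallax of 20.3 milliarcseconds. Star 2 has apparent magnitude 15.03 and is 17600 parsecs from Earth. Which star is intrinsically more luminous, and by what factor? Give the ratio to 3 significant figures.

Star 2 is more luminous, by a factor of 66400.

Star 1: p = 20.3 mas = 0.0203″ → d = 1/p = 49.26 pc
Star 1: M = m − 5 log₁₀ d + 5 = 14.32 − 5·1.6925 + 5 = 10.857
Star 2: M = m − 5 log₁₀ d + 5 = 15.03 − 5·4.2455 + 5 = -1.198
ΔM = M_1 − M_2 = 10.857 − (-1.198) = 12.055; smaller M is more luminous → Star 2.
L ratio = 10^(0.4 |ΔM|) = 10^4.822 = 66380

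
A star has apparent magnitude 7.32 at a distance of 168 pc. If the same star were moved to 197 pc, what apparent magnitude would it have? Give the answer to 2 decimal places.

m ≈ 7.67

Flux ∝ 1/d², so Δm = 5 log₁₀(d₂/d₁) = 5 log₁₀(197/168) = 0.346
m₂ = m₁ + Δm = 7.32 + (0.346) = 7.666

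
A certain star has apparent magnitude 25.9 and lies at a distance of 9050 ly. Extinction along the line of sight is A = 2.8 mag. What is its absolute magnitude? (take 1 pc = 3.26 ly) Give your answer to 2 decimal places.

d = 9050 ly / 3.26 = 2776 pc
5 log₁₀(d/10 pc) = 5 log₁₀(2776) − 5 = 12.217
M = m − 5 log₁₀(d/10) − A = 25.9 − 12.217 − 2.8 = 10.883

M ≈ 10.88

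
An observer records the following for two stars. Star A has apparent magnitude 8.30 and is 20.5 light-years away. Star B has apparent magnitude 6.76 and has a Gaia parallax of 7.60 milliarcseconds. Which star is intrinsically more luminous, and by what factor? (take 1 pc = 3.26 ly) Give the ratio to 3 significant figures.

Star B is more luminous, by a factor of 1810.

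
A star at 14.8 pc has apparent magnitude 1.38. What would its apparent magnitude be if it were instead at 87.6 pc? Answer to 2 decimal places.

Flux ∝ 1/d², so Δm = 5 log₁₀(d₂/d₁) = 5 log₁₀(87.6/14.8) = 3.861
m₂ = m₁ + Δm = 1.38 + (3.861) = 5.241

m ≈ 5.24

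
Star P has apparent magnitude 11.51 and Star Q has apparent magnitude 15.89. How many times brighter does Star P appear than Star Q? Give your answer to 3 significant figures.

Magnitude difference = -4.38
Flux ratio = 10^(−0.4 Δm) = 10^(−0.4 × -4.38) = 10^1.752 = 56.49

56.5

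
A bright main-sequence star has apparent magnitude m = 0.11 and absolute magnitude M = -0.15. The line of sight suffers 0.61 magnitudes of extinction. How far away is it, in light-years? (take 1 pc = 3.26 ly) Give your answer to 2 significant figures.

d ≈ 28 ly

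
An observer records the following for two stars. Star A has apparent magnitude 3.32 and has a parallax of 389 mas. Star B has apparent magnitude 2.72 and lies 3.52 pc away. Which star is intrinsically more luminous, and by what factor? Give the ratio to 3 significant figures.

Star B is more luminous, by a factor of 3.26.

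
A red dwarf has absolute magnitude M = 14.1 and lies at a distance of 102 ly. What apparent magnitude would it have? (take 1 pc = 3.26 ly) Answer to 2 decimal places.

m ≈ 16.58

d = 102 ly / 3.26 = 31.29 pc
m = M + 5 log₁₀ d − 5 = 14.1 + 5·1.4954 − 5 = 16.577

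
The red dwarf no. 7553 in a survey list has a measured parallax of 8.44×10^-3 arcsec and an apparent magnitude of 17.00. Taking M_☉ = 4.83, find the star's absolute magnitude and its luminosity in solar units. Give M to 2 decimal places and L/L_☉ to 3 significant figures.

M ≈ 11.63; L/L_☉ ≈ 1.90×10^-3

d = 1/p = 1/8.44×10^-3″ = 118.5 pc
M = m − 5 log₁₀ d + 5 = 17.00 − 5·2.0737 + 5 = 11.632
M − M_☉ = 11.632 − 4.83 = 6.802
L/L_☉ = 10^(−0.4 × 6.802) = 1.902×10^-3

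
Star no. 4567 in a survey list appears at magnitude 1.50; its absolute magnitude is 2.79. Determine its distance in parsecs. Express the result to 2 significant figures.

Distance modulus: m − M = 1.50 − (2.79) = -1.290
m − M = 5 log₁₀ d − 5
log₁₀ d = (m − M)/5 + 1 = 0.7420
d = 10^0.7420 = 5.521 pc

d ≈ 5.5 pc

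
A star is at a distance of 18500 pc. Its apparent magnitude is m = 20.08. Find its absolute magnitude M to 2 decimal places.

5 log₁₀(d/10 pc) = 5 log₁₀(18500) − 5 = 16.336
M = m − 5 log₁₀(d/10) = 20.08 − 16.336 = 3.744

M ≈ 3.74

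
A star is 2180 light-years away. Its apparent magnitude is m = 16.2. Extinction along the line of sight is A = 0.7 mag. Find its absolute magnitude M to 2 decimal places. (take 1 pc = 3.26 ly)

M ≈ 6.37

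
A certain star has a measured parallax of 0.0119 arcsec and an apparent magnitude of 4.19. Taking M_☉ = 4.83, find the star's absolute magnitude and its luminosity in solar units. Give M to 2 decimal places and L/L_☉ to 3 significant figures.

M ≈ -0.43; L/L_☉ ≈ 127

d = 1/p = 1/0.0119″ = 84.03 pc
M = m − 5 log₁₀ d + 5 = 4.19 − 5·1.9245 + 5 = -0.432
M − M_☉ = -0.432 − 4.83 = -5.262
L/L_☉ = 10^(−0.4 × -5.262) = 127.3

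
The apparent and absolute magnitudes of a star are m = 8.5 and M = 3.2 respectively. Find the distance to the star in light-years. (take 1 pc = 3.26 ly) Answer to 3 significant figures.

d ≈ 374 ly

μ = m − M = 5.300
m − M = 5 log₁₀ d − 5
log₁₀ d = (m − M)/5 + 1 = 2.0600
d = 10^2.0600 = 114.8 pc
= 374.3 ly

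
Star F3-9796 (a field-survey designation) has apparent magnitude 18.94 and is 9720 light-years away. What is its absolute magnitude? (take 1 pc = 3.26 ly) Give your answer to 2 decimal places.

d = 9720 ly / 3.26 = 2982 pc
5 log₁₀(d/10 pc) = 5 log₁₀(2982) − 5 = 12.372
M = m − 5 log₁₀(d/10) = 18.94 − 12.372 = 6.568

M ≈ 6.57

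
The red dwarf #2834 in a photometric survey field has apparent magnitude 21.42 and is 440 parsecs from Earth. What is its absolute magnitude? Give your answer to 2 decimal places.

5 log₁₀(d/10 pc) = 5 log₁₀(440.0) − 5 = 8.217
M = m − 5 log₁₀(d/10) = 21.42 − 8.217 = 13.203

M ≈ 13.20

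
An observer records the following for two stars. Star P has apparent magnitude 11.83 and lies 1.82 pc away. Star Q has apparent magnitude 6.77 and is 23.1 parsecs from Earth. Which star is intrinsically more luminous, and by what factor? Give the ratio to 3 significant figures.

Star Q is more luminous, by a factor of 17000.

Star P: M = m − 5 log₁₀ d + 5 = 11.83 − 5·0.2601 + 5 = 15.530
Star Q: M = m − 5 log₁₀ d + 5 = 6.77 − 5·1.3636 + 5 = 4.952
ΔM = M_P − M_Q = 15.530 − (4.952) = 10.578; smaller M is more luminous → Star Q.
L ratio = 10^(0.4 |ΔM|) = 10^4.231 = 17020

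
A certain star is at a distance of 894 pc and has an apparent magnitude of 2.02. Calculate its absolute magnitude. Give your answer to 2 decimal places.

5 log₁₀(d/10 pc) = 5 log₁₀(894.0) − 5 = 9.757
M = m − 5 log₁₀(d/10) = 2.02 − 9.757 = -7.737

M ≈ -7.74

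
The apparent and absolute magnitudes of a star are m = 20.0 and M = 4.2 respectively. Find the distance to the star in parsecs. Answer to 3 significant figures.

Distance modulus: m − M = 20.0 − (4.2) = 15.800
m − M = 5 log₁₀ d − 5
log₁₀ d = (m − M)/5 + 1 = 4.1600
d = 10^4.1600 = 14450 pc

d ≈ 14500 pc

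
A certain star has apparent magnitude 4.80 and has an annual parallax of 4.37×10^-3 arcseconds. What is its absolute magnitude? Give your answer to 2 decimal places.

M ≈ -2.00

d = 1/p = 1/4.37×10^-3″ = 228.8 pc
5 log₁₀(d/10 pc) = 5 log₁₀(228.8) − 5 = 6.798
M = m − 5 log₁₀(d/10) = 4.80 − 6.798 = -1.998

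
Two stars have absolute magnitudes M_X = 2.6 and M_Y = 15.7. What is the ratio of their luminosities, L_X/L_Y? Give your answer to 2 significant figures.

L_X/L_Y ≈ 170000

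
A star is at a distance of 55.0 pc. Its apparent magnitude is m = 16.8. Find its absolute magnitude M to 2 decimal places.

5 log₁₀(d/10 pc) = 5 log₁₀(55.00) − 5 = 3.702
M = m − 5 log₁₀(d/10) = 16.8 − 3.702 = 13.098

M ≈ 13.10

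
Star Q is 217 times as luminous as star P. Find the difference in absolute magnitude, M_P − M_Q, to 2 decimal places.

M_P − M_Q ≈ 5.84

Pogson: ΔM = −2.5 log₁₀(ratio) = −2.5 log₁₀(217) = −2.5 × 2.3365 = -5.841
Star Q is brighter so has the smaller magnitude: M_P − M_Q is positive.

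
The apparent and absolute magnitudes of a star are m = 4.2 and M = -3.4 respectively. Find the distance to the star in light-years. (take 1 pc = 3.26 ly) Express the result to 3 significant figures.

d ≈ 1080 ly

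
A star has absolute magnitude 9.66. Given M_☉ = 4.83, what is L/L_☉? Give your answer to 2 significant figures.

L/L_☉ ≈ 0.012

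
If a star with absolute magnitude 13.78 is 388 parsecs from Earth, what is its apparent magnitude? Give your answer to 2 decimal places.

m ≈ 21.72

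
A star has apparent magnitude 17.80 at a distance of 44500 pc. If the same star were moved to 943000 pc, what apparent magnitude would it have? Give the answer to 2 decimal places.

Flux ∝ 1/d², so Δm = 5 log₁₀(d₂/d₁) = 5 log₁₀(943000/44500) = 6.631
m₂ = m₁ + Δm = 17.80 + (6.631) = 24.431

m ≈ 24.43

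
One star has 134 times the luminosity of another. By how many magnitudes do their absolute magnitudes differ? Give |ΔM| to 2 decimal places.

Pogson: ΔM = −2.5 log₁₀(ratio) = −2.5 log₁₀(134) = −2.5 × 2.1271 = -5.318

|ΔM| ≈ 5.32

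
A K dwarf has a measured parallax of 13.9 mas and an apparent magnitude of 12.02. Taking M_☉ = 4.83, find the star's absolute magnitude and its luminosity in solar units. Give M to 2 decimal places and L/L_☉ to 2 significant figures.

M ≈ 7.74; L/L_☉ ≈ 0.069

d = 1/p = 1000/13.9 mas = 71.94 pc
M = m − 5 log₁₀ d + 5 = 12.02 − 5·1.8570 + 5 = 7.735
M − M_☉ = 7.735 − 4.83 = 2.905
L/L_☉ = 10^(−0.4 × 2.905) = 0.06886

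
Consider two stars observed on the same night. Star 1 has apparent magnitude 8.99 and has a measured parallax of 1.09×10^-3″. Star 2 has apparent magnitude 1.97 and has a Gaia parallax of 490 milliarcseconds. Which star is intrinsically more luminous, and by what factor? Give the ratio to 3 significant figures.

Star 1: d = 1/p = 1/1.09×10^-3″ = 917.4 pc
Star 1: M = m − 5 log₁₀ d + 5 = 8.99 − 5·2.9626 + 5 = -0.823
Star 2: p = 490 mas = 0.490″ → d = 1/p = 2.041 pc
Star 2: M = m − 5 log₁₀ d + 5 = 1.97 − 5·0.3098 + 5 = 5.421
ΔM = M_1 − M_2 = -0.823 − (5.421) = -6.244; smaller M is more luminous → Star 1.
L ratio = 10^(0.4 |ΔM|) = 10^2.498 = 314.4

Star 1 is more luminous, by a factor of 314.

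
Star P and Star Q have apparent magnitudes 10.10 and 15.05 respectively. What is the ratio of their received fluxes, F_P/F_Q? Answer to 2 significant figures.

F_P/F_Q ≈ 95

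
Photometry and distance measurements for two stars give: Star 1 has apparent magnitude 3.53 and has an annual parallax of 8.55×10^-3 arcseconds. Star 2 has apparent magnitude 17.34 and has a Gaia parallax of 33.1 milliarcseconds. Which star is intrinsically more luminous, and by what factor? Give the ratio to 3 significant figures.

Star 1: d = 1/p = 1/8.55×10^-3″ = 117.0 pc
Star 1: M = m − 5 log₁₀ d + 5 = 3.53 − 5·2.0680 + 5 = -1.810
Star 2: p = 33.1 mas = 0.0331″ → d = 1/p = 30.21 pc
Star 2: M = m − 5 log₁₀ d + 5 = 17.34 − 5·1.4802 + 5 = 14.939
ΔM = M_1 − M_2 = -1.810 − (14.939) = -16.749; smaller M is more luminous → Star 1.
L ratio = 10^(0.4 |ΔM|) = 10^6.700 = 5.009×10^6

Star 1 is more luminous, by a factor of 5.01×10^6.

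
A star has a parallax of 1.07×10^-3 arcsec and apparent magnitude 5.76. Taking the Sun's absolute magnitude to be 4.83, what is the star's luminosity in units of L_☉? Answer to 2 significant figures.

L/L_☉ ≈ 3700

d = 1/p = 1/1.07×10^-3″ = 934.6 pc
M = m − 5 log₁₀ d + 5 = 5.76 − 5·2.9706 + 5 = -4.093
M − M_☉ = -4.093 − 4.83 = -8.923
L/L_☉ = 10^(−0.4 × -8.923) = 3709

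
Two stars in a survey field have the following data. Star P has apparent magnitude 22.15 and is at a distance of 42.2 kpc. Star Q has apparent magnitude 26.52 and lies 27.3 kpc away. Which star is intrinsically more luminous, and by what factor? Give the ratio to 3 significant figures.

Star P: d = 42.2 kpc = 42200 pc
Star P: M = m − 5 log₁₀ d + 5 = 22.15 − 5·4.6253 + 5 = 4.023
Star Q: d = 27.3 kpc = 27300 pc
Star Q: M = m − 5 log₁₀ d + 5 = 26.52 − 5·4.4362 + 5 = 9.339
ΔM = M_P − M_Q = 4.023 − (9.339) = -5.316; smaller M is more luminous → Star P.
L ratio = 10^(0.4 |ΔM|) = 10^2.126 = 133.8

Star P is more luminous, by a factor of 134.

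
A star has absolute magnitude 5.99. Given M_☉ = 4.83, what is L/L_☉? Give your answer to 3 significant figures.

M − M_☉ = 5.99 − 4.83 = 1.160
L/L_☉ = 10^(−0.4 (M − M_☉)) = 10^-0.464 = 0.3436

L/L_☉ ≈ 0.344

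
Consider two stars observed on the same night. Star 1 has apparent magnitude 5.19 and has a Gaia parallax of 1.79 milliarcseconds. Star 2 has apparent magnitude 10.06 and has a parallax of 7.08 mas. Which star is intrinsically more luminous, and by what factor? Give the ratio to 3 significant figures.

Star 1 is more luminous, by a factor of 1390.

Star 1: p = 1.79 mas = 1.79×10^-3″ → d = 1/p = 558.7 pc
Star 1: M = m − 5 log₁₀ d + 5 = 5.19 − 5·2.7471 + 5 = -3.546
Star 2: p = 7.08 mas = 7.08×10^-3″ → d = 1/p = 141.2 pc
Star 2: M = m − 5 log₁₀ d + 5 = 10.06 − 5·2.1500 + 5 = 4.310
ΔM = M_1 − M_2 = -3.546 − (4.310) = -7.856; smaller M is more luminous → Star 1.
L ratio = 10^(0.4 |ΔM|) = 10^3.142 = 1388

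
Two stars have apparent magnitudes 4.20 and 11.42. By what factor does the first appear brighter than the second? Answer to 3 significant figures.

Δm = 4.20 − (11.42) = -7.22
Flux ratio = 10^(−0.4 Δm) = 10^(−0.4 × -7.22) = 10^2.888 = 772.7

773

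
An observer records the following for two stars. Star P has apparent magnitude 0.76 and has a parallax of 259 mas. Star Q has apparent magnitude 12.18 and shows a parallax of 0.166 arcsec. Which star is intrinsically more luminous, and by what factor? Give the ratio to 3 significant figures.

Star P is more luminous, by a factor of 15200.

Star P: p = 259 mas = 0.259″ → d = 1/p = 3.861 pc
Star P: M = m − 5 log₁₀ d + 5 = 0.76 − 5·0.5867 + 5 = 2.826
Star Q: d = 1/p = 1/0.166″ = 6.024 pc
Star Q: M = m − 5 log₁₀ d + 5 = 12.18 − 5·0.7799 + 5 = 13.281
ΔM = M_P − M_Q = 2.826 − (13.281) = -10.454; smaller M is more luminous → Star P.
L ratio = 10^(0.4 |ΔM|) = 10^4.182 = 15190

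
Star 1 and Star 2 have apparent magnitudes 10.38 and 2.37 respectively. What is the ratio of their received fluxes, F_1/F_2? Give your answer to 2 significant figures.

F_1/F_2 ≈ 6.3×10^-4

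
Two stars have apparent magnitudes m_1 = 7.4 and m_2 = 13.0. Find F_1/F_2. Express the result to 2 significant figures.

Δm = 7.4 − (13.0) = -5.6
Flux ratio = 10^(−0.4 Δm) = 10^(−0.4 × -5.6) = 10^2.240 = 173.8

F_1/F_2 ≈ 170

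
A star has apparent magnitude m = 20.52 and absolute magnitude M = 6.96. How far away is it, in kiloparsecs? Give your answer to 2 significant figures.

d ≈ 5.2 kpc

Distance modulus: m − M = 20.52 − (6.96) = 13.560
m − M = 5 log₁₀ d − 5
log₁₀ d = (m − M)/5 + 1 = 3.7120
d = 10^3.7120 = 5152 pc
= 5.152 kpc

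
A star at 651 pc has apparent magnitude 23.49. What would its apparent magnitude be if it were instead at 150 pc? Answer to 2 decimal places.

m ≈ 20.30

Flux ∝ 1/d², so Δm = 5 log₁₀(d₂/d₁) = 5 log₁₀(150/651) = -3.187
m₂ = m₁ + Δm = 23.49 + (-3.187) = 20.303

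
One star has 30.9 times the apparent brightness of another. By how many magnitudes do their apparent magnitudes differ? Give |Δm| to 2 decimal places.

Pogson: Δm = −2.5 log₁₀(ratio) = −2.5 log₁₀(30.9) = −2.5 × 1.4900 = -3.725

|Δm| ≈ 3.72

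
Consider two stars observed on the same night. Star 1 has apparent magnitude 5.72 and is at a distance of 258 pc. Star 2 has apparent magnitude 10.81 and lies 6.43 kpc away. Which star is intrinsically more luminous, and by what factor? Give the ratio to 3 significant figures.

Star 1: M = m − 5 log₁₀ d + 5 = 5.72 − 5·2.4116 + 5 = -1.338
Star 2: d = 6.43 kpc = 6430 pc
Star 2: M = m − 5 log₁₀ d + 5 = 10.81 − 5·3.8082 + 5 = -3.231
ΔM = M_1 − M_2 = -1.338 − (-3.231) = 1.893; smaller M is more luminous → Star 2.
L ratio = 10^(0.4 |ΔM|) = 10^0.757 = 5.717

Star 2 is more luminous, by a factor of 5.72.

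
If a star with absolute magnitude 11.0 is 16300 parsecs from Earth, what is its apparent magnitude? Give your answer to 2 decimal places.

m ≈ 27.06

m = M + 5 log₁₀ d − 5 = 11.0 + 5·4.2122 − 5 = 27.061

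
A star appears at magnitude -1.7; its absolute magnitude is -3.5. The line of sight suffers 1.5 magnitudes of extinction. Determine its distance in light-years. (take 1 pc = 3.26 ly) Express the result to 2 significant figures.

d ≈ 37 ly

m − M = 5 log₁₀(d/10 pc) + A  ⇒  -1.7 − (-3.5) − 1.5 = 5 log₁₀(d/10)
0.300 = 5 log₁₀(d/10)
log₁₀ d = (m − M − A)/5 + 1 = 1.0600
d = 10^1.0600 = 11.48 pc
= 37.43 ly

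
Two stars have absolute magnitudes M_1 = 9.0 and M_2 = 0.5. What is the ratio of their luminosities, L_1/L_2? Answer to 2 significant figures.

L_1/L_2 ≈ 4.0×10^-4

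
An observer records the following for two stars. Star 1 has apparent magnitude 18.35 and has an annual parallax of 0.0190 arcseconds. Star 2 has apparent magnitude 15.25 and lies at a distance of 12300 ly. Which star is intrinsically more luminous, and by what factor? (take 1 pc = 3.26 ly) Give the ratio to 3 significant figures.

Star 2 is more luminous, by a factor of 89300.

Star 1: d = 1/p = 1/0.0190″ = 52.63 pc
Star 1: M = m − 5 log₁₀ d + 5 = 18.35 − 5·1.7212 + 5 = 14.744
Star 2: d = 12300 ly / 3.26 = 3773 pc
Star 2: M = m − 5 log₁₀ d + 5 = 15.25 − 5·3.5767 + 5 = 2.367
ΔM = M_1 − M_2 = 14.744 − (2.367) = 12.377; smaller M is more luminous → Star 2.
L ratio = 10^(0.4 |ΔM|) = 10^4.951 = 89310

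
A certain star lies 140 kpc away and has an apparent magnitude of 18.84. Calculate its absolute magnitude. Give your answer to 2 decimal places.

M ≈ -1.89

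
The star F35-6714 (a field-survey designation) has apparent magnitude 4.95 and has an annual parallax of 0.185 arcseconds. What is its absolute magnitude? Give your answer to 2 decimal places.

M ≈ 6.29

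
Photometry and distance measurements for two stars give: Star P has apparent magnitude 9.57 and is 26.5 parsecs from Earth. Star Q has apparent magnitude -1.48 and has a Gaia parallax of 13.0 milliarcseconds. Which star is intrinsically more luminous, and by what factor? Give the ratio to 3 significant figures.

Star Q is more luminous, by a factor of 222000.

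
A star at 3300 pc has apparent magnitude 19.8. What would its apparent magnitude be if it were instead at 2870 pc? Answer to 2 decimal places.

m ≈ 19.50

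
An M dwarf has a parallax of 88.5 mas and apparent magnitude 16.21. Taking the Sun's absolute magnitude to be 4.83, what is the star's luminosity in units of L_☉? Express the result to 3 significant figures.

L/L_☉ ≈ 3.58×10^-5

d = 1/p = 1000/88.5 mas = 11.30 pc
M = m − 5 log₁₀ d + 5 = 16.21 − 5·1.0531 + 5 = 15.945
M − M_☉ = 15.945 − 4.83 = 11.115
L/L_☉ = 10^(−0.4 × 11.115) = 3.582×10^-5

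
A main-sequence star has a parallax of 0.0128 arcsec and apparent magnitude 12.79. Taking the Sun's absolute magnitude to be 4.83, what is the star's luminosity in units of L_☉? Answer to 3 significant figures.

d = 1/p = 1/0.0128″ = 78.12 pc
M = m − 5 log₁₀ d + 5 = 12.79 − 5·1.8928 + 5 = 8.326
M − M_☉ = 8.326 − 4.83 = 3.496
L/L_☉ = 10^(−0.4 × 3.496) = 0.03996

L/L_☉ ≈ 0.0400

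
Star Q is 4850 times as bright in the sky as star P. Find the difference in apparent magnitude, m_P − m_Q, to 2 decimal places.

m_P − m_Q ≈ 9.21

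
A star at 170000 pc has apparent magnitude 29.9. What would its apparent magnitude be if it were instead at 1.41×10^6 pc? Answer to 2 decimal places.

m ≈ 34.49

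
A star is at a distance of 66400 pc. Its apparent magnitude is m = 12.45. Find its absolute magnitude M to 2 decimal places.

M ≈ -6.66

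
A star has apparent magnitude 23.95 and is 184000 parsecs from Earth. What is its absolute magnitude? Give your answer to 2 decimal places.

5 log₁₀(d/10 pc) = 5 log₁₀(184000) − 5 = 21.324
M = m − 5 log₁₀(d/10) = 23.95 − 21.324 = 2.626

M ≈ 2.63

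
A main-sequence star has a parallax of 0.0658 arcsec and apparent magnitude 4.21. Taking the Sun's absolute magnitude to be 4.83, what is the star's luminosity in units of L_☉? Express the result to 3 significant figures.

L/L_☉ ≈ 4.09

d = 1/p = 1/0.0658″ = 15.20 pc
M = m − 5 log₁₀ d + 5 = 4.21 − 5·1.1818 + 5 = 3.301
M − M_☉ = 3.301 − 4.83 = -1.529
L/L_☉ = 10^(−0.4 × -1.529) = 4.088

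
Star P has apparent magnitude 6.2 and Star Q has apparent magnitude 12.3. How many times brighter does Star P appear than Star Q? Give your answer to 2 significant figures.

Δm = 6.2 − (12.3) = -6.1
Flux ratio = 10^(−0.4 Δm) = 10^(−0.4 × -6.1) = 10^2.440 = 275.4

280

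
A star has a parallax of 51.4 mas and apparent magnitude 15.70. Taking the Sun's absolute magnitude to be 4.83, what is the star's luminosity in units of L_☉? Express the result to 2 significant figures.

L/L_☉ ≈ 1.7×10^-4

d = 1/p = 1000/51.4 mas = 19.46 pc
M = m − 5 log₁₀ d + 5 = 15.70 − 5·1.2890 + 5 = 14.255
M − M_☉ = 14.255 − 4.83 = 9.425
L/L_☉ = 10^(−0.4 × 9.425) = 1.699×10^-4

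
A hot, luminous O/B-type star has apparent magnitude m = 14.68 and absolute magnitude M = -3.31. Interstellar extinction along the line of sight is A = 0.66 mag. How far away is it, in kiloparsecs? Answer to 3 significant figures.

d ≈ 29.2 kpc

m − M = 5 log₁₀(d/10 pc) + A  ⇒  14.68 − (-3.31) − 0.66 = 5 log₁₀(d/10)
17.330 = 5 log₁₀(d/10)
log₁₀ d = (m − M − A)/5 + 1 = 4.4660
d = 10^4.4660 = 29240 pc
= 29.24 kpc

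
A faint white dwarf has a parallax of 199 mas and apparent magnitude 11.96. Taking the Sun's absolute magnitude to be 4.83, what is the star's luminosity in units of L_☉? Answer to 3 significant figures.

L/L_☉ ≈ 3.55×10^-4

d = 1/p = 1000/199 mas = 5.025 pc
M = m − 5 log₁₀ d + 5 = 11.96 − 5·0.7011 + 5 = 13.454
M − M_☉ = 13.454 − 4.83 = 8.624
L/L_☉ = 10^(−0.4 × 8.624) = 3.551×10^-4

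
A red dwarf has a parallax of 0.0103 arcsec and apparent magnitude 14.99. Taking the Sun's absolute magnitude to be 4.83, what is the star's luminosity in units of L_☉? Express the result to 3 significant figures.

d = 1/p = 1/0.0103″ = 97.09 pc
M = m − 5 log₁₀ d + 5 = 14.99 − 5·1.9872 + 5 = 10.054
M − M_☉ = 10.054 − 4.83 = 5.224
L/L_☉ = 10^(−0.4 × 5.224) = 8.134×10^-3

L/L_☉ ≈ 8.13×10^-3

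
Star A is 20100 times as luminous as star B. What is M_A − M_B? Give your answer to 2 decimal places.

Pogson: ΔM = −2.5 log₁₀(ratio) = −2.5 log₁₀(20100) = −2.5 × 4.3032 = -10.758
Star A is brighter, so it has the smaller magnitude: the difference is negative.

M_A − M_B ≈ -10.76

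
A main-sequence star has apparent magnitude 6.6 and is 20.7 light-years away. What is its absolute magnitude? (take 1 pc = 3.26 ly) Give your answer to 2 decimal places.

d = 20.7 ly / 3.26 = 6.350 pc
5 log₁₀(d/10 pc) = 5 log₁₀(6.350) − 5 = -0.986
M = m − 5 log₁₀(d/10) = 6.6 + 0.986 = 7.586

M ≈ 7.59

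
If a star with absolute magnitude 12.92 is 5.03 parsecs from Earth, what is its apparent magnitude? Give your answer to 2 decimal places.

m = M + 5 log₁₀ d − 5 = 12.92 + 5·0.7016 − 5 = 11.428

m ≈ 11.43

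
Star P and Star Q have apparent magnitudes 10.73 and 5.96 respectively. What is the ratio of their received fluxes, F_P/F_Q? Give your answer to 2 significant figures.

F_P/F_Q ≈ 0.012

Magnitude difference = 4.77
Flux ratio = 10^(−0.4 Δm) = 10^(−0.4 × 4.77) = 10^-1.908 = 0.01236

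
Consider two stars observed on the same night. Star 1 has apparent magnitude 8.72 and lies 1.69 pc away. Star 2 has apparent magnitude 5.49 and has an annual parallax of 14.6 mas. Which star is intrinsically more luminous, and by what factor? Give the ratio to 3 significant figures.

Star 1: M = m − 5 log₁₀ d + 5 = 8.72 − 5·0.2279 + 5 = 12.581
Star 2: p = 14.6 mas = 0.0146″ → d = 1/p = 68.49 pc
Star 2: M = m − 5 log₁₀ d + 5 = 5.49 − 5·1.8356 + 5 = 1.312
ΔM = M_1 − M_2 = 12.581 − (1.312) = 11.269; smaller M is more luminous → Star 2.
L ratio = 10^(0.4 |ΔM|) = 10^4.508 = 32180

Star 2 is more luminous, by a factor of 32200.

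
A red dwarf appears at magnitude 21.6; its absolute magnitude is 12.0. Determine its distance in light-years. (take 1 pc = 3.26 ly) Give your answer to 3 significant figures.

Distance modulus: m − M = 21.6 − (12.0) = 9.600
m − M = 5 log₁₀ d − 5
log₁₀ d = (m − M)/5 + 1 = 2.9200
d = 10^2.9200 = 831.8 pc
= 2712 ly

d ≈ 2710 ly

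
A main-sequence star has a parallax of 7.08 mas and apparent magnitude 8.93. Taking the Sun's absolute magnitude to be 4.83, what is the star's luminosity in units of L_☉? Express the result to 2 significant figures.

L/L_☉ ≈ 4.6

d = 1/p = 1000/7.08 mas = 141.2 pc
M = m − 5 log₁₀ d + 5 = 8.93 − 5·2.1500 + 5 = 3.180
M − M_☉ = 3.180 − 4.83 = -1.650
L/L_☉ = 10^(−0.4 × -1.650) = 4.570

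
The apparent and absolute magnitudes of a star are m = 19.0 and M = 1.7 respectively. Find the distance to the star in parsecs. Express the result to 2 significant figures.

d ≈ 29000 pc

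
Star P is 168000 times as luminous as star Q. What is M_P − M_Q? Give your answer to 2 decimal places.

M_P − M_Q ≈ -13.06

Pogson: ΔM = −2.5 log₁₀(ratio) = −2.5 log₁₀(168000) = −2.5 × 5.2253 = -13.063
Star P is brighter, so it has the smaller magnitude: the difference is negative.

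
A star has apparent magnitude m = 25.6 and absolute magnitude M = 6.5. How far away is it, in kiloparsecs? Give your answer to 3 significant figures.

Distance modulus: m − M = 25.6 − (6.5) = 19.100
m − M = 5 log₁₀ d − 5
log₁₀ d = (m − M)/5 + 1 = 4.8200
d = 10^4.8200 = 66070 pc
= 66.07 kpc

d ≈ 66.1 kpc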